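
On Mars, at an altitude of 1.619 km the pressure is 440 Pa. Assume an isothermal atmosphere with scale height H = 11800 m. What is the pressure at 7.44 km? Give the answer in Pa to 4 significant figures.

Between two levels, P₂ = P₁ exp(−Δz/H) with Δz = z₂ − z₁.
Δz = 7440.0 − 1619.0 = 5821.0 m; Δz/H = 5821.0/11800 = 0.49331.
P₂ = 440 × exp(−0.49331) = 440 × 0.61060 = 268.66 Pa.

P ≈ 268.7 Pa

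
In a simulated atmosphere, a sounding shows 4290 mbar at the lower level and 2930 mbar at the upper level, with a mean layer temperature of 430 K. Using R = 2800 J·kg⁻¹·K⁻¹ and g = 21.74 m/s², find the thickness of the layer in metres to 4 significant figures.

Hypsometric equation: Δz = (R T̄/g) ln(P₁/P₂).
R T̄/g = 2800 × 430 / 21.74 = 55382 m.
ln(4290/2930) = ln(1.4642) = 0.38131.
Δz = 55382 × 0.38131 = 21118 m.

Δz ≈ 21120 m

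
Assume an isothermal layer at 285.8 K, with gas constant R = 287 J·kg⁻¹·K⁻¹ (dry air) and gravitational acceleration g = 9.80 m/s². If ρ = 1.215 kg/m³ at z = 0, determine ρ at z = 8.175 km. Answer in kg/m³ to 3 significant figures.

ρ ≈ 0.458 kg/m³

Scale height: H = RT/g = 287 × 285.8 / 9.80 = 8369.9 m.
In an isothermal atmosphere, density decays like pressure: ρ = ρ₀ exp(−z/H).
z/H = 8175.0/8369.9 = 0.97671; exp(−0.97671) = 0.37655.
ρ = 1.215 × 0.37655 = 0.45751 kg/m³.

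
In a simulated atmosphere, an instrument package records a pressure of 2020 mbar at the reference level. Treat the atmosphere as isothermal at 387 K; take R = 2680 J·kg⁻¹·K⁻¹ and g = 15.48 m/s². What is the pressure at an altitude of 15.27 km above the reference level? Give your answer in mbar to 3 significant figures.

P ≈ 1610 mbar

Scale height: H = RT/g = 2680 × 387 / 15.48 = 67000 m.
Barometric formula: P = P₀ exp(−z/H).
z/H = 15270/67000 = 0.22791; exp(−0.22791) = 0.79620.
P = 2020 × 0.79620 = 1608.3 mbar.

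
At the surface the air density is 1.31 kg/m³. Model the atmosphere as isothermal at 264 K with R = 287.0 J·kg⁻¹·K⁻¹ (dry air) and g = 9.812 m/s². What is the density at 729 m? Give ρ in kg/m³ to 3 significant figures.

ρ ≈ 1.19 kg/m³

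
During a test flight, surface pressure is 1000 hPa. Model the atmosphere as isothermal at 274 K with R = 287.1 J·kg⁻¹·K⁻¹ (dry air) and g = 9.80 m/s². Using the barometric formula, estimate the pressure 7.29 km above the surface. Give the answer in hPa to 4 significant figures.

Scale height: H = RT/g = 287.1 × 274 / 9.80 = 8027.1 m.
Barometric formula: P = P₀ exp(−z/H).
z/H = 7290.0/8027.1 = 0.90817; exp(−0.90817) = 0.40326.
P = 1000 × 0.40326 = 403.26 hPa.

P ≈ 403.3 hPa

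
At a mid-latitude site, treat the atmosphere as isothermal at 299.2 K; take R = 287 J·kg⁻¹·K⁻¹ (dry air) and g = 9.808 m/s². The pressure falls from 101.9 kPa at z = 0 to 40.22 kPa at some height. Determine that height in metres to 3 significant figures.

z ≈ 8140 m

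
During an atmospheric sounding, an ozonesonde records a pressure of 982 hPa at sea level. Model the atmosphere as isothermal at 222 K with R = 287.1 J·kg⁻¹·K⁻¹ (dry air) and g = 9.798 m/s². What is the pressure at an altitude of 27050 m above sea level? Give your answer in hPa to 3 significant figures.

P ≈ 15.4 hPa

Scale height: H = RT/g = 287.1 × 222 / 9.798 = 6505.0 m.
Barometric formula: P = P₀ exp(−z/H).
z/H = 27050/6505.0 = 4.1583; exp(−4.1583) = 0.015634.
P = 982 × 0.015634 = 15.353 hPa.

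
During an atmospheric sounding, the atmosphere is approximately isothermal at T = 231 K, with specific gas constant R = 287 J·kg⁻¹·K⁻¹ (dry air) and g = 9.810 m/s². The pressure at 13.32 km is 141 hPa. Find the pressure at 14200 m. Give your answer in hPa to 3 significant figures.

Scale height: H = RT/g = 287 × 231 / 9.810 = 6758.1 m.
Between two levels, P₂ = P₁ exp(−Δz/H) with Δz = z₂ − z₁.
Δz = 14200 − 13320 = 880.00 m; Δz/H = 880.00/6758.1 = 0.13021.
P₂ = 141 × exp(−0.13021) = 141 × 0.87791 = 123.79 hPa.

P ≈ 124 hPa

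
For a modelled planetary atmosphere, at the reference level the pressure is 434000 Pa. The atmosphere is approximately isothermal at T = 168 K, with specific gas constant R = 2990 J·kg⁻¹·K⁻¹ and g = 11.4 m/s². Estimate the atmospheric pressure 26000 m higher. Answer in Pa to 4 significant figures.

Scale height: H = RT/g = 2990 × 168 / 11.4 = 44063 m.
Barometric formula: P = P₀ exp(−z/H).
z/H = 26000/44063 = 0.59006; exp(−0.59006) = 0.55429.
P = 434000 × 0.55429 = 240560 Pa.

P ≈ 240600 Pa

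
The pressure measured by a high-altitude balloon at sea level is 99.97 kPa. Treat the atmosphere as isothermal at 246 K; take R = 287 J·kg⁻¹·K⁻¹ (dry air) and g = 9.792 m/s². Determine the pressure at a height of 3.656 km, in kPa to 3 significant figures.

Scale height: H = RT/g = 287 × 246 / 9.792 = 7210.2 m.
Barometric formula: P = P₀ exp(−z/H).
z/H = 3656.0/7210.2 = 0.50706; exp(−0.50706) = 0.60226.
P = 99.97 × 0.60226 = 60.208 kPa.

P ≈ 60.2 kPa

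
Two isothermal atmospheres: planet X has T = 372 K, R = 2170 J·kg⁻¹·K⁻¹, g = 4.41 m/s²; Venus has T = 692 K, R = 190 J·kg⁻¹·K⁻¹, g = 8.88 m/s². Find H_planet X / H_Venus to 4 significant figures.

H_planet X/H_Venus ≈ 12.36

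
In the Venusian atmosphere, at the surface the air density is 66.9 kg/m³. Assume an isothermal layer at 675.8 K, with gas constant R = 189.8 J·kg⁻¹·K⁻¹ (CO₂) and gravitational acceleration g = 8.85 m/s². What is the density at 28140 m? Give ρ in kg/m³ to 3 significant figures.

Scale height: H = RT/g = 189.8 × 675.8 / 8.85 = 14493 m.
In an isothermal atmosphere, density decays like pressure: ρ = ρ₀ exp(−z/H).
z/H = 28140/14493 = 1.9416; exp(−1.9416) = 0.14347.
ρ = 66.9 × 0.14347 = 9.5981 kg/m³.

ρ ≈ 9.60 kg/m³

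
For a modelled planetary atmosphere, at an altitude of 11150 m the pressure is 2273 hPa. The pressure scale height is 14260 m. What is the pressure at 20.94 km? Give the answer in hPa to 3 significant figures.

Between two levels, P₂ = P₁ exp(−Δz/H) with Δz = z₂ − z₁.
Δz = 20940 − 11150 = 9790.0 m; Δz/H = 9790.0/14260 = 0.68654.
P₂ = 2273 × exp(−0.68654) = 2273 × 0.50331 = 1144.0 hPa.

P ≈ 1140 hPa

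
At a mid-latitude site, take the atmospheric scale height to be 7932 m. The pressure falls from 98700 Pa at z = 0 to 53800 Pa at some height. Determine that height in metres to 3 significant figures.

z ≈ 4810 m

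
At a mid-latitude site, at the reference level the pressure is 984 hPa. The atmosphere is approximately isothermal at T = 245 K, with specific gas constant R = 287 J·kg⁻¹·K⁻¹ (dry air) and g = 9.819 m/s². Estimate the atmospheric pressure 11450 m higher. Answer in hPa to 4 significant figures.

Scale height: H = RT/g = 287 × 245 / 9.819 = 7161.1 m.
Barometric formula: P = P₀ exp(−z/H).
z/H = 11450/7161.1 = 1.5989; exp(−1.5989) = 0.20212.
P = 984 × 0.20212 = 198.89 hPa.

P ≈ 198.9 hPa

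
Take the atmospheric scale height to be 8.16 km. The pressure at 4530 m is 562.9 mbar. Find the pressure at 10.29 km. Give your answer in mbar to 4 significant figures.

P ≈ 277.9 mbar

Between two levels, P₂ = P₁ exp(−Δz/H) with Δz = z₂ − z₁.
Δz = 10290 − 4530.0 = 5760.0 m; Δz/H = 5760.0/8160.0 = 0.70588.
P₂ = 562.9 × exp(−0.70588) = 562.9 × 0.49367 = 277.89 mbar.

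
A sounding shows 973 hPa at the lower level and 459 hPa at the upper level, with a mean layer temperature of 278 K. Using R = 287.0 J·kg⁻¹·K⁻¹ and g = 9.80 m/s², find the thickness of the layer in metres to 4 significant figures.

Hypsometric equation: Δz = (R T̄/g) ln(P₁/P₂).
R T̄/g = 287.0 × 278 / 9.80 = 8141.4 m.
ln(973/459) = ln(2.1198) = 0.75132.
Δz = 8141.4 × 0.75132 = 6116.8 m.

Δz ≈ 6117 m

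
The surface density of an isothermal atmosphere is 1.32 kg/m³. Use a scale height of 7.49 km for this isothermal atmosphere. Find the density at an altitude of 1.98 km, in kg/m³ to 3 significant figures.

ρ ≈ 1.01 kg/m³

In an isothermal atmosphere, density decays like pressure: ρ = ρ₀ exp(−z/H).
z/H = 1980.0/7490.0 = 0.26435; exp(−0.26435) = 0.76770.
ρ = 1.32 × 0.76770 = 1.0134 kg/m³.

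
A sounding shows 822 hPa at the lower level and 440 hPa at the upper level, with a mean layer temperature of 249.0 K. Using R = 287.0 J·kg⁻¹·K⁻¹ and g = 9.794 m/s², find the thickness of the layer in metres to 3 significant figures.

Δz ≈ 4560 m

Hypsometric equation: Δz = (R T̄/g) ln(P₁/P₂).
R T̄/g = 287.0 × 249.0 / 9.794 = 7296.6 m.
ln(822/440) = ln(1.8682) = 0.62498.
Δz = 7296.6 × 0.62498 = 4560.2 m.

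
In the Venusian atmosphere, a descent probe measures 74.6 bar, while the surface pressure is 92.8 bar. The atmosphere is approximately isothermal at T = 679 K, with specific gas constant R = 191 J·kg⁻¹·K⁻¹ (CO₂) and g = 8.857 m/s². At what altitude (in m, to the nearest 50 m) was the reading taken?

z ≈ 3200 m

Scale height: H = RT/g = 191 × 679 / 8.857 = 14643 m.
Invert the barometric formula: z = H ln(P₀/P).
P₀/P = 92.8/74.6 = 1.2440; ln(1.2440) = 0.21833.
z = 14643 × 0.21833 = 3197.0 m.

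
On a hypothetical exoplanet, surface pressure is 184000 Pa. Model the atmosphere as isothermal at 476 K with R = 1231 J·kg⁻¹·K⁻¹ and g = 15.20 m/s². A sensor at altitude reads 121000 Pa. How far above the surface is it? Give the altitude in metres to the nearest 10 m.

Scale height: H = RT/g = 1231 × 476 / 15.20 = 38550 m.
Invert the barometric formula: z = H ln(P₀/P).
P₀/P = 184000/121000 = 1.5207; ln(1.5207) = 0.41917.
z = 38550 × 0.41917 = 16159 m.

z ≈ 16160 m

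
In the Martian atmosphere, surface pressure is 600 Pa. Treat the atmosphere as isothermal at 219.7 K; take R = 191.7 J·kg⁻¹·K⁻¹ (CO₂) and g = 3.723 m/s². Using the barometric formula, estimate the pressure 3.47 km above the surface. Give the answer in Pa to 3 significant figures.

Scale height: H = RT/g = 191.7 × 219.7 / 3.723 = 11313 m.
Barometric formula: P = P₀ exp(−z/H).
z/H = 3470.0/11313 = 0.30673; exp(−0.30673) = 0.73585.
P = 600 × 0.73585 = 441.51 Pa.

P ≈ 442 Pa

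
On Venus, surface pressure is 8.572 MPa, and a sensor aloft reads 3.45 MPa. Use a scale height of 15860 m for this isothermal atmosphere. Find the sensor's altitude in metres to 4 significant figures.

z ≈ 14430 m

Invert the barometric formula: z = H ln(P₀/P).
P₀/P = 8.572/3.45 = 2.4846; ln(2.4846) = 0.91011.
z = 15860 × 0.91011 = 14434 m.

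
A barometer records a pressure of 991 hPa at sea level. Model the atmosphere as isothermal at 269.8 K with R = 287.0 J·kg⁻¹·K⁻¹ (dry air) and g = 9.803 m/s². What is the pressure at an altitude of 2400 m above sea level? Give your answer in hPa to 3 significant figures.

P ≈ 731 hPa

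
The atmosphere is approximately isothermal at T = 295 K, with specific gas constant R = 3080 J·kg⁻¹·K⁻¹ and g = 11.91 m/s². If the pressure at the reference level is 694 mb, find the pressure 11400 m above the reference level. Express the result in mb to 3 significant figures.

P ≈ 598 mb

Scale height: H = RT/g = 3080 × 295 / 11.91 = 76289 m.
Barometric formula: P = P₀ exp(−z/H).
z/H = 11400/76289 = 0.14943; exp(−0.14943) = 0.86120.
P = 694 × 0.86120 = 597.67 mb.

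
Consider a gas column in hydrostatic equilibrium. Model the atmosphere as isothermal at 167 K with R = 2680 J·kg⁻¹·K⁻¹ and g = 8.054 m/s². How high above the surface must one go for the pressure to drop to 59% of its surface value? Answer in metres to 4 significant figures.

z ≈ 29320 m

Scale height: H = RT/g = 2680 × 167 / 8.054 = 55570 m.
Set P/P₀ = exp(−z/H) = 0.59, so z = −H ln(0.59).
−ln(0.59) = 0.52763; z = 55570 × 0.52763 = 29320 m.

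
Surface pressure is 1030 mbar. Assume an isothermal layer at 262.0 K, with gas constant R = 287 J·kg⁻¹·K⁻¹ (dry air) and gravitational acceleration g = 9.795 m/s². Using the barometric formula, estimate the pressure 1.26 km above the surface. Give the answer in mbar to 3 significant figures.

P ≈ 874 mbar

Scale height: H = RT/g = 287 × 262.0 / 9.795 = 7676.8 m.
Barometric formula: P = P₀ exp(−z/H).
z/H = 1260.0/7676.8 = 0.16413; exp(−0.16413) = 0.84863.
P = 1030 × 0.84863 = 874.09 mbar.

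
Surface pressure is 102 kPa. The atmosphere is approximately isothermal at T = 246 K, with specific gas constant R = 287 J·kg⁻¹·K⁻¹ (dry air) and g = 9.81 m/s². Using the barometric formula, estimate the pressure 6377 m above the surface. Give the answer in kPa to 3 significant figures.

Scale height: H = RT/g = 287 × 246 / 9.81 = 7196.9 m.
Barometric formula: P = P₀ exp(−z/H).
z/H = 6377.0/7196.9 = 0.88608; exp(−0.88608) = 0.41227.
P = 102 × 0.41227 = 42.052 kPa.

P ≈ 42.1 kPa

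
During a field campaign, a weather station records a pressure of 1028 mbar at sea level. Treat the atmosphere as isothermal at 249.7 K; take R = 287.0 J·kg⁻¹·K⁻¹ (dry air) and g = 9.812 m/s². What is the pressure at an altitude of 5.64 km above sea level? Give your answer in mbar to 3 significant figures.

P ≈ 475 mbar

Scale height: H = RT/g = 287.0 × 249.7 / 9.812 = 7303.7 m.
Barometric formula: P = P₀ exp(−z/H).
z/H = 5640.0/7303.7 = 0.77221; exp(−0.77221) = 0.46199.
P = 1028 × 0.46199 = 474.93 mbar.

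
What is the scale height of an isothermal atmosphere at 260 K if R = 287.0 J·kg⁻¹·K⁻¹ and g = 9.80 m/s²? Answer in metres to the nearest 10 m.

The scale height of an isothermal atmosphere is H = RT/g.
H = 287.0 × 260 / 9.80 = 74620/9.80 = 7614.3 m.

H ≈ 7610 m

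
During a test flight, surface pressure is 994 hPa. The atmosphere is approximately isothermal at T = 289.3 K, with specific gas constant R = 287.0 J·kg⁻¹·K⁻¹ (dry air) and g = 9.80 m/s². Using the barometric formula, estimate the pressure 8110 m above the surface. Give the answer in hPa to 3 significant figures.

P ≈ 382 hPa

Scale height: H = RT/g = 287.0 × 289.3 / 9.80 = 8472.4 m.
Barometric formula: P = P₀ exp(−z/H).
z/H = 8110.0/8472.4 = 0.95723; exp(−0.95723) = 0.38395.
P = 994 × 0.38395 = 381.65 hPa.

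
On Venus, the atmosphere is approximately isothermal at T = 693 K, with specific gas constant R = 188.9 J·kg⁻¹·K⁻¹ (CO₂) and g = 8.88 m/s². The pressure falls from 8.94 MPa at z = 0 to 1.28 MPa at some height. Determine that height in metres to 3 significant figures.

z ≈ 28700 m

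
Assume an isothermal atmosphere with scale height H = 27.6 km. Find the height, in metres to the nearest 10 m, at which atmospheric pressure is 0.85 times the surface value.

z ≈ 4490 m

Set P/P₀ = exp(−z/H) = 0.85, so z = −H ln(0.85).
−ln(0.85) = 0.16252; z = 27600 × 0.16252 = 4485.6 m.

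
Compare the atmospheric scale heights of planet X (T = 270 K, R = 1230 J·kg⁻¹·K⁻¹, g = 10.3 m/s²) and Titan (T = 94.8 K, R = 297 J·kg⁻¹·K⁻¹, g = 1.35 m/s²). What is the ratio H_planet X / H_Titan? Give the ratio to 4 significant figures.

H = RT/g for each body.
H_planet X = 1230 × 270 / 10.3 = 32243 m.
H_Titan = 297 × 94.8 / 1.35 = 20856 m.
H_planet X/H_Titan = 32243/20856 = 1.5460.

H_planet X/H_Titan ≈ 1.546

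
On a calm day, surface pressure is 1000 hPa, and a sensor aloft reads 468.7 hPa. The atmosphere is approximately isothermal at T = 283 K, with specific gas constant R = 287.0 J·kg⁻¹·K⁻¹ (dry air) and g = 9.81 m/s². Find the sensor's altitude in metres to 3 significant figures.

Scale height: H = RT/g = 287.0 × 283 / 9.81 = 8279.4 m.
Invert the barometric formula: z = H ln(P₀/P).
P₀/P = 1000/468.7 = 2.1336; ln(2.1336) = 0.75781.
z = 8279.4 × 0.75781 = 6274.2 m.

z ≈ 6270 m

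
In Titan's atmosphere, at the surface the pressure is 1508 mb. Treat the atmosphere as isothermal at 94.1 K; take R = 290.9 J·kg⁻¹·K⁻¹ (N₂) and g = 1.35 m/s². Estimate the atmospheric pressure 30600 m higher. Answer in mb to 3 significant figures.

P ≈ 333 mb

Scale height: H = RT/g = 290.9 × 94.1 / 1.35 = 20277 m.
Barometric formula: P = P₀ exp(−z/H).
z/H = 30600/20277 = 1.5091; exp(−1.5091) = 0.22111.
P = 1508 × 0.22111 = 333.43 mb.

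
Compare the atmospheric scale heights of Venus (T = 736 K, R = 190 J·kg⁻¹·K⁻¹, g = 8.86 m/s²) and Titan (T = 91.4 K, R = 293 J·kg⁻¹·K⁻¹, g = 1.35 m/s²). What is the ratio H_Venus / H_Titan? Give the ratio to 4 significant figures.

H = RT/g for each body.
H_Venus = 190 × 736 / 8.86 = 15783 m.
H_Titan = 293 × 91.4 / 1.35 = 19837 m.
H_Venus/H_Titan = 15783/19837 = 0.79563.

H_Venus/H_Titan ≈ 0.7956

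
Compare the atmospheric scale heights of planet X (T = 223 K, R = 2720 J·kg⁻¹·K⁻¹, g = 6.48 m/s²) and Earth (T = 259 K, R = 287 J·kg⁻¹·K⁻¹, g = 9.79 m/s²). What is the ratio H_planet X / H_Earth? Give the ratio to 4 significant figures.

H = RT/g for each body.
H_planet X = 2720 × 223 / 6.48 = 93605 m.
H_Earth = 287 × 259 / 9.79 = 7592.7 m.
H_planet X/H_Earth = 93605/7592.7 = 12.328.

H_planet X/H_Earth ≈ 12.33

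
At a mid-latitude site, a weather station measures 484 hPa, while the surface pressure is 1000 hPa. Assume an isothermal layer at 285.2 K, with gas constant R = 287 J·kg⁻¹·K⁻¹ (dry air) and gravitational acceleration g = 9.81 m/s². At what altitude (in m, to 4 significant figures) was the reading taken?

Scale height: H = RT/g = 287 × 285.2 / 9.81 = 8343.8 m.
Invert the barometric formula: z = H ln(P₀/P).
P₀/P = 1000/484 = 2.0661; ln(2.0661) = 0.72566.
z = 8343.8 × 0.72566 = 6054.8 m.

z ≈ 6055 m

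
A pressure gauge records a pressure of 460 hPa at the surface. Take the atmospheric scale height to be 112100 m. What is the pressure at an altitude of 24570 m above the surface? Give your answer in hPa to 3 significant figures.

Barometric formula: P = P₀ exp(−z/H).
z/H = 24570/112100 = 0.21918; exp(−0.21918) = 0.80318.
P = 460 × 0.80318 = 369.46 hPa.

P ≈ 369 hPa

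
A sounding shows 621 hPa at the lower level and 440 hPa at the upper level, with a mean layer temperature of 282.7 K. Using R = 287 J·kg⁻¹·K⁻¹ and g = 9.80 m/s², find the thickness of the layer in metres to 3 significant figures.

Δz ≈ 2850 m

Hypsometric equation: Δz = (R T̄/g) ln(P₁/P₂).
R T̄/g = 287 × 282.7 / 9.80 = 8279.1 m.
ln(621/440) = ln(1.4114) = 0.34458.
Δz = 8279.1 × 0.34458 = 2852.8 m.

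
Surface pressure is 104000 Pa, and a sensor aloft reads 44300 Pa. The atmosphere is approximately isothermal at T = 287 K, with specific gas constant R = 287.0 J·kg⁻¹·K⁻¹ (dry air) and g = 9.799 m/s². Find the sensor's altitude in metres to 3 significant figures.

z ≈ 7170 m

Scale height: H = RT/g = 287.0 × 287 / 9.799 = 8405.9 m.
Invert the barometric formula: z = H ln(P₀/P).
P₀/P = 104000/44300 = 2.3476; ln(2.3476) = 0.85339.
z = 8405.9 × 0.85339 = 7173.5 m.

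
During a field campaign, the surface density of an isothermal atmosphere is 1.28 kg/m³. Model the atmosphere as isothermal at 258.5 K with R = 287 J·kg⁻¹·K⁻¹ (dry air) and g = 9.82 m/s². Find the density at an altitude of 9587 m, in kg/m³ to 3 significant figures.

ρ ≈ 0.360 kg/m³

Scale height: H = RT/g = 287 × 258.5 / 9.82 = 7554.9 m.
In an isothermal atmosphere, density decays like pressure: ρ = ρ₀ exp(−z/H).
z/H = 9587.0/7554.9 = 1.2690; exp(−1.2690) = 0.28111.
ρ = 1.28 × 0.28111 = 0.35982 kg/m³.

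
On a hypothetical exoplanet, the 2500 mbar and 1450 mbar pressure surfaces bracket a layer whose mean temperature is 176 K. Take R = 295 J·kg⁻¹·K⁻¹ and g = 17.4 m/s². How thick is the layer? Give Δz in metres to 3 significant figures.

Hypsometric equation: Δz = (R T̄/g) ln(P₁/P₂).
R T̄/g = 295 × 176 / 17.4 = 2983.9 m.
ln(2500/1450) = ln(1.7241) = 0.54471.
Δz = 2983.9 × 0.54471 = 1625.4 m.

Δz ≈ 1630 m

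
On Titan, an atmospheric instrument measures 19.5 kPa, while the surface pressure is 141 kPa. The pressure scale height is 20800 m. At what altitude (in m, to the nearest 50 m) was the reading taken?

z ≈ 41150 m

Invert the barometric formula: z = H ln(P₀/P).
P₀/P = 141/19.5 = 7.2308; ln(7.2308) = 1.9783.
z = 20800 × 1.9783 = 41149 m.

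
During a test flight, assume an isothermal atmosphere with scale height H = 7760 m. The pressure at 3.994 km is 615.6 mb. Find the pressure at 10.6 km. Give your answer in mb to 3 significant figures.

Between two levels, P₂ = P₁ exp(−Δz/H) with Δz = z₂ − z₁.
Δz = 10600 − 3994.0 = 6606.0 m; Δz/H = 6606.0/7760.0 = 0.85129.
P₂ = 615.6 × exp(−0.85129) = 615.6 × 0.42686 = 262.78 mb.

P ≈ 263 mb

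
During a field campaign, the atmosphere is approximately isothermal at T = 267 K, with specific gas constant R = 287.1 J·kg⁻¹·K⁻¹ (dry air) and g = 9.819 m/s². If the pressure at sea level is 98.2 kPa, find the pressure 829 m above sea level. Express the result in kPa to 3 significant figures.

Scale height: H = RT/g = 287.1 × 267 / 9.819 = 7806.9 m.
Barometric formula: P = P₀ exp(−z/H).
z/H = 829.00/7806.9 = 0.10619; exp(−0.10619) = 0.89925.
P = 98.2 × 0.89925 = 88.306 kPa.

P ≈ 88.3 kPa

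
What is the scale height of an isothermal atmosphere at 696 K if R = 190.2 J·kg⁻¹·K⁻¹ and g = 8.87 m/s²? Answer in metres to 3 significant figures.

H ≈ 14900 m

The scale height of an isothermal atmosphere is H = RT/g.
H = 190.2 × 696 / 8.87 = 132380/8.87 = 14924 m.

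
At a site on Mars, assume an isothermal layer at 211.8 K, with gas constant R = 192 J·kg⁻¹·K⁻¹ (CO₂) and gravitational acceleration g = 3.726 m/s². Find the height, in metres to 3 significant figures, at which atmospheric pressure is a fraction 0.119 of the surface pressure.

Scale height: H = RT/g = 192 × 211.8 / 3.726 = 10914 m.
Set P/P₀ = exp(−z/H) = 0.119, so z = −H ln(0.119).
−ln(0.119) = 2.1286; z = 10914 × 2.1286 = 23232 m.

z ≈ 23200 m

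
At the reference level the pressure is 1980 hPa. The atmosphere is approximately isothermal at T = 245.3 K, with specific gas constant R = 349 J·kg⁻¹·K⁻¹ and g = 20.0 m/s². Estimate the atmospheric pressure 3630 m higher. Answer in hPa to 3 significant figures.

Scale height: H = RT/g = 349 × 245.3 / 20.0 = 4280.5 m.
Barometric formula: P = P₀ exp(−z/H).
z/H = 3630.0/4280.5 = 0.84803; exp(−0.84803) = 0.42826.
P = 1980 × 0.42826 = 847.95 hPa.

P ≈ 848 hPa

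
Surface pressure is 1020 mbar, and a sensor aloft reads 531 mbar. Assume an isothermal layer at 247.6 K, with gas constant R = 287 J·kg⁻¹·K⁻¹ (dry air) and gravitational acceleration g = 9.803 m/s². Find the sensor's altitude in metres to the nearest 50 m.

Scale height: H = RT/g = 287 × 247.6 / 9.803 = 7248.9 m.
Invert the barometric formula: z = H ln(P₀/P).
P₀/P = 1020/531 = 1.9209; ln(1.9209) = 0.65279.
z = 7248.9 × 0.65279 = 4732.0 m.

z ≈ 4750 m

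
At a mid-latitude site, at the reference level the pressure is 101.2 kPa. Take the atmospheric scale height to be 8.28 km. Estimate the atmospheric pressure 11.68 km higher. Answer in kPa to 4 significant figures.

P ≈ 24.69 kPa

Barometric formula: P = P₀ exp(−z/H).
z/H = 11680/8280.0 = 1.4106; exp(−1.4106) = 0.24400.
P = 101.2 × 0.24400 = 24.693 kPa.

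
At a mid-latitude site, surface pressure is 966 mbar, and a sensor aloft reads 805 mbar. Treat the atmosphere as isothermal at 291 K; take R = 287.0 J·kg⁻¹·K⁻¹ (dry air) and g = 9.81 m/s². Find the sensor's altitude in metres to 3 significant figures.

Scale height: H = RT/g = 287.0 × 291 / 9.81 = 8513.5 m.
Invert the barometric formula: z = H ln(P₀/P).
P₀/P = 966/805 = 1.2000; ln(1.2000) = 0.18232.
z = 8513.5 × 0.18232 = 1552.2 m.

z ≈ 1550 m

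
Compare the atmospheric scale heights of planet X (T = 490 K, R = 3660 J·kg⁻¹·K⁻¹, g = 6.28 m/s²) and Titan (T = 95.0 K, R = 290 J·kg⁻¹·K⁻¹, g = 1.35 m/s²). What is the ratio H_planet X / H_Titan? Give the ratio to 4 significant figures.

H_planet X/H_Titan ≈ 13.99

H = RT/g for each body.
H_planet X = 3660 × 490 / 6.28 = 285570 m.
H_Titan = 290 × 95.0 / 1.35 = 20407 m.
H_planet X/H_Titan = 285570/20407 = 13.994.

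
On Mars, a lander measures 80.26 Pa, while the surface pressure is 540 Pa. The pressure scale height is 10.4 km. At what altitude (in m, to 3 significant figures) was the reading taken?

z ≈ 19800 m

Invert the barometric formula: z = H ln(P₀/P).
P₀/P = 540/80.26 = 6.7281; ln(6.7281) = 1.9063.
z = 10400 × 1.9063 = 19826 m.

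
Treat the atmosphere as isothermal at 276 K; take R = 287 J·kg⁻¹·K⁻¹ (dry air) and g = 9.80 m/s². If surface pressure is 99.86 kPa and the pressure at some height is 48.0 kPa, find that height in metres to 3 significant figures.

z ≈ 5920 m

Scale height: H = RT/g = 287 × 276 / 9.80 = 8082.9 m.
Invert the barometric formula: z = H ln(P₀/P).
P₀/P = 99.86/48.0 = 2.0804; ln(2.0804) = 0.73256.
z = 8082.9 × 0.73256 = 5921.2 m.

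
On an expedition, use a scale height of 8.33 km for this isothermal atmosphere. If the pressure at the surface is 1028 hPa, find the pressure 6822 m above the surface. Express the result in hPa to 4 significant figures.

Barometric formula: P = P₀ exp(−z/H).
z/H = 6822.0/8330.0 = 0.81897; exp(−0.81897) = 0.44089.
P = 1028 × 0.44089 = 453.23 hPa.

P ≈ 453.2 hPa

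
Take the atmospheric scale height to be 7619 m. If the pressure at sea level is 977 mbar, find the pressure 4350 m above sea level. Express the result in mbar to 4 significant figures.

Barometric formula: P = P₀ exp(−z/H).
z/H = 4350.0/7619.0 = 0.57094; exp(−0.57094) = 0.56499.
P = 977 × 0.56499 = 552.00 mbar.

P ≈ 552.0 mbar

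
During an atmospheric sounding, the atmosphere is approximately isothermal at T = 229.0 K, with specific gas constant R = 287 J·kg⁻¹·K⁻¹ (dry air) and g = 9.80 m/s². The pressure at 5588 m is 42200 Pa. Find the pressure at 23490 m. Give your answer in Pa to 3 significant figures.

Scale height: H = RT/g = 287 × 229.0 / 9.80 = 6706.4 m.
Between two levels, P₂ = P₁ exp(−Δz/H) with Δz = z₂ − z₁.
Δz = 23490 − 5588.0 = 17902 m; Δz/H = 17902/6706.4 = 2.6694.
P₂ = 42200 × exp(−2.6694) = 42200 × 0.069294 = 2924.2 Pa.

P ≈ 2920 Pa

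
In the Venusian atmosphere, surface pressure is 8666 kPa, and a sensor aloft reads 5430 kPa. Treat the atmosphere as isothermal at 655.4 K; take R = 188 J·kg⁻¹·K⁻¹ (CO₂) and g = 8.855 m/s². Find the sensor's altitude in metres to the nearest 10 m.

Scale height: H = RT/g = 188 × 655.4 / 8.855 = 13915 m.
Invert the barometric formula: z = H ln(P₀/P).
P₀/P = 8666/5430 = 1.5959; ln(1.5959) = 0.46744.
z = 13915 × 0.46744 = 6504.4 m.

z ≈ 6500 m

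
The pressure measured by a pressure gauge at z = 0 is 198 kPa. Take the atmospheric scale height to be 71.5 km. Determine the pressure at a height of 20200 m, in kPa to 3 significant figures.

P ≈ 149 kPa

Barometric formula: P = P₀ exp(−z/H).
z/H = 20200/71500 = 0.28252; exp(−0.28252) = 0.75388.
P = 198 × 0.75388 = 149.27 kPa.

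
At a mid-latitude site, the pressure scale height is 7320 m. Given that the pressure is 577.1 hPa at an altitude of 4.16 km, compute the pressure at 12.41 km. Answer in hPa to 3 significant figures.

Between two levels, P₂ = P₁ exp(−Δz/H) with Δz = z₂ − z₁.
Δz = 12410 − 4160.0 = 8250.0 m; Δz/H = 8250.0/7320.0 = 1.1270.
P₂ = 577.1 × exp(−1.1270) = 577.1 × 0.32400 = 186.98 hPa.

P ≈ 187 hPa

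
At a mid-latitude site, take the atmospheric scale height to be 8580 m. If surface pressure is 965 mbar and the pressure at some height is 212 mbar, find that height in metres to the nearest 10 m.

z ≈ 13000 m

Invert the barometric formula: z = H ln(P₀/P).
P₀/P = 965/212 = 4.5519; ln(4.5519) = 1.5155.
z = 8580.0 × 1.5155 = 13003 m.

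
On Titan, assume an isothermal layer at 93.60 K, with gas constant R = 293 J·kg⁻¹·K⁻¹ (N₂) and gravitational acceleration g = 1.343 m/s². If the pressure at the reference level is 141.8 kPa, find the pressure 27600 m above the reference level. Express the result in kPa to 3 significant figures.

Scale height: H = RT/g = 293 × 93.60 / 1.343 = 20421 m.
Barometric formula: P = P₀ exp(−z/H).
z/H = 27600/20421 = 1.3515; exp(−1.3515) = 0.25885.
P = 141.8 × 0.25885 = 36.705 kPa.

P ≈ 36.7 kPa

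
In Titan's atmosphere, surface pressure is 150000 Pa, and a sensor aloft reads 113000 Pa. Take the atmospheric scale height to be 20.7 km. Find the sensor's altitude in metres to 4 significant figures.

z ≈ 5863 m

Invert the barometric formula: z = H ln(P₀/P).
P₀/P = 150000/113000 = 1.3274; ln(1.3274) = 0.28322.
z = 20700 × 0.28322 = 5862.7 m.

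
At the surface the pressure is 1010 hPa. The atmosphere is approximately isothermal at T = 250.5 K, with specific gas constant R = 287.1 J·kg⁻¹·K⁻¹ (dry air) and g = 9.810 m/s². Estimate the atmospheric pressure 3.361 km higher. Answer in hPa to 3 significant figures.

P ≈ 639 hPa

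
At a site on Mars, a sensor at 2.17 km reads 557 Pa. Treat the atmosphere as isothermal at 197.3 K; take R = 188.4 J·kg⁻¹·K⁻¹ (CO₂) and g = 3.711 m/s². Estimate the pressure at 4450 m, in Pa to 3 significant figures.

Scale height: H = RT/g = 188.4 × 197.3 / 3.711 = 10017 m.
Between two levels, P₂ = P₁ exp(−Δz/H) with Δz = z₂ − z₁.
Δz = 4450.0 − 2170.0 = 2280.0 m; Δz/H = 2280.0/10017 = 0.22761.
P₂ = 557 × exp(−0.22761) = 557 × 0.79643 = 443.61 Pa.

P ≈ 444 Pa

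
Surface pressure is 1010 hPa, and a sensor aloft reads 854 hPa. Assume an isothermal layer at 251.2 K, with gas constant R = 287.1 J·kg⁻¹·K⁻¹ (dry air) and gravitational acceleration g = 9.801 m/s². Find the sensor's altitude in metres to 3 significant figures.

Scale height: H = RT/g = 287.1 × 251.2 / 9.801 = 7358.4 m.
Invert the barometric formula: z = H ln(P₀/P).
P₀/P = 1010/854 = 1.1827; ln(1.1827) = 0.16780.
z = 7358.4 × 0.16780 = 1234.7 m.

z ≈ 1230 m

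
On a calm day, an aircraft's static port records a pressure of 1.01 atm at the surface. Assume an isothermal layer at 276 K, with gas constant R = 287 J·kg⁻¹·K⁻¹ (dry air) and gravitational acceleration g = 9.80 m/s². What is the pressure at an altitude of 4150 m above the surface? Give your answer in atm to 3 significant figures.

Scale height: H = RT/g = 287 × 276 / 9.80 = 8082.9 m.
Barometric formula: P = P₀ exp(−z/H).
z/H = 4150.0/8082.9 = 0.51343; exp(−0.51343) = 0.59844.
P = 1.01 × 0.59844 = 0.60442 atm.

P ≈ 0.604 atm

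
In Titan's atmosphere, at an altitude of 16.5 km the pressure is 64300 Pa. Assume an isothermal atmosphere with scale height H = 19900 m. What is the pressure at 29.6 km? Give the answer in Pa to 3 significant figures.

Between two levels, P₂ = P₁ exp(−Δz/H) with Δz = z₂ − z₁.
Δz = 29600 − 16500 = 13100 m; Δz/H = 13100/19900 = 0.65829.
P₂ = 64300 × exp(−0.65829) = 64300 × 0.51774 = 33291 Pa.

P ≈ 33300 Pa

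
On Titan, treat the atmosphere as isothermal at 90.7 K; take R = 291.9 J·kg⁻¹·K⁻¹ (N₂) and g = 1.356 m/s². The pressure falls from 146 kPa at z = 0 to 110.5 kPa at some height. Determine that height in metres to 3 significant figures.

Scale height: H = RT/g = 291.9 × 90.7 / 1.356 = 19525 m.
Invert the barometric formula: z = H ln(P₀/P).
P₀/P = 146/110.5 = 1.3213; ln(1.3213) = 0.27862.
z = 19525 × 0.27862 = 5440.1 m.

z ≈ 5440 m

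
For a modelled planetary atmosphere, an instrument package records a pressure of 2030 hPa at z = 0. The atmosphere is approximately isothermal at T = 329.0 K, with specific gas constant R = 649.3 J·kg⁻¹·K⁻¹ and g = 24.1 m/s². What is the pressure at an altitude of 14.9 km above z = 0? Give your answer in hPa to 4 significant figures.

Scale height: H = RT/g = 649.3 × 329.0 / 24.1 = 8863.9 m.
Barometric formula: P = P₀ exp(−z/H).
z/H = 14900/8863.9 = 1.6810; exp(−1.6810) = 0.18619.
P = 2030 × 0.18619 = 377.97 hPa.

P ≈ 378.0 hPa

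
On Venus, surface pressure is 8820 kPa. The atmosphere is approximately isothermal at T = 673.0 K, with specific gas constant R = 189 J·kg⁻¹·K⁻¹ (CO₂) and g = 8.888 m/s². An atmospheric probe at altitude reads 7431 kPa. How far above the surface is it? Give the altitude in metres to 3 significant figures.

z ≈ 2450 m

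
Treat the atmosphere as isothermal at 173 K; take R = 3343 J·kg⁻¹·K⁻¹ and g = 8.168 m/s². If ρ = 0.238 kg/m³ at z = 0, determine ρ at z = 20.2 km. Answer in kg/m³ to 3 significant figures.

ρ ≈ 0.179 kg/m³

Scale height: H = RT/g = 3343 × 173 / 8.168 = 70805 m.
In an isothermal atmosphere, density decays like pressure: ρ = ρ₀ exp(−z/H).
z/H = 20200/70805 = 0.28529; exp(−0.28529) = 0.75180.
ρ = 0.238 × 0.75180 = 0.17893 kg/m³.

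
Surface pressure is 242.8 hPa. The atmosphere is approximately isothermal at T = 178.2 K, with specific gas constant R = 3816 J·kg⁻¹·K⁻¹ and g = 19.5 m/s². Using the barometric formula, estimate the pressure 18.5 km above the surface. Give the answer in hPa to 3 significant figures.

P ≈ 143 hPa

Scale height: H = RT/g = 3816 × 178.2 / 19.5 = 34872 m.
Barometric formula: P = P₀ exp(−z/H).
z/H = 18500/34872 = 0.53051; exp(−0.53051) = 0.58830.
P = 242.8 × 0.58830 = 142.84 hPa.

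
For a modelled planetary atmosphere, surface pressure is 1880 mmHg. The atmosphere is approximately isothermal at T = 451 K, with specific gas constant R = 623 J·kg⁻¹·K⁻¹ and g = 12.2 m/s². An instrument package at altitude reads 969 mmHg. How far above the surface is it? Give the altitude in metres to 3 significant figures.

z ≈ 15300 m

Scale height: H = RT/g = 623 × 451 / 12.2 = 23031 m.
Invert the barometric formula: z = H ln(P₀/P).
P₀/P = 1880/969 = 1.9401; ln(1.9401) = 0.66274.
z = 23031 × 0.66274 = 15264 m.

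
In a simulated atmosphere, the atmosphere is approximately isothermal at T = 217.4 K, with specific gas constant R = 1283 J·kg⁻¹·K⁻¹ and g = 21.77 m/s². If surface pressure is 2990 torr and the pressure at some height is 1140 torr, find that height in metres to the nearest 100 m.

Scale height: H = RT/g = 1283 × 217.4 / 21.77 = 12812 m.
Invert the barometric formula: z = H ln(P₀/P).
P₀/P = 2990/1140 = 2.6228; ln(2.6228) = 0.96424.
z = 12812 × 0.96424 = 12354 m.

z ≈ 12400 m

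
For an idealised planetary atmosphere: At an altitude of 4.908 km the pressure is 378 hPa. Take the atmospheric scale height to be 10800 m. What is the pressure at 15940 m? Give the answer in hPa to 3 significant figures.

P ≈ 136 hPa

Between two levels, P₂ = P₁ exp(−Δz/H) with Δz = z₂ − z₁.
Δz = 15940 − 4908.0 = 11032 m; Δz/H = 11032/10800 = 1.0215.
P₂ = 378 × exp(−1.0215) = 378 × 0.36005 = 136.10 hPa.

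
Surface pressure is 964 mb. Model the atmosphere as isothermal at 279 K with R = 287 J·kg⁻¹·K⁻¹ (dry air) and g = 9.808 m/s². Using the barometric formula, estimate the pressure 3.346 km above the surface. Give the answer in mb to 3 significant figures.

Scale height: H = RT/g = 287 × 279 / 9.808 = 8164.0 m.
Barometric formula: P = P₀ exp(−z/H).
z/H = 3346.0/8164.0 = 0.40985; exp(−0.40985) = 0.66375.
P = 964 × 0.66375 = 639.85 mb.

P ≈ 640 mb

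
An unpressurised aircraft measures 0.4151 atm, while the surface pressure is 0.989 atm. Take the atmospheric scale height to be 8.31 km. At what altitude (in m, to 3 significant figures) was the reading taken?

z ≈ 7210 m

Invert the barometric formula: z = H ln(P₀/P).
P₀/P = 0.989/0.4151 = 2.3826; ln(2.3826) = 0.86819.
z = 8310.0 × 0.86819 = 7214.7 m.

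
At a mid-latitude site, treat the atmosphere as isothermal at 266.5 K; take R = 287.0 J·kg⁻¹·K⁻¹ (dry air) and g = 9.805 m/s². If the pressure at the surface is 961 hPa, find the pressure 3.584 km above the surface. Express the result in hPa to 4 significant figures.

Scale height: H = RT/g = 287.0 × 266.5 / 9.805 = 7800.7 m.
Barometric formula: P = P₀ exp(−z/H).
z/H = 3584.0/7800.7 = 0.45945; exp(−0.45945) = 0.63163.
P = 961 × 0.63163 = 607.00 hPa.

P ≈ 607.0 hPa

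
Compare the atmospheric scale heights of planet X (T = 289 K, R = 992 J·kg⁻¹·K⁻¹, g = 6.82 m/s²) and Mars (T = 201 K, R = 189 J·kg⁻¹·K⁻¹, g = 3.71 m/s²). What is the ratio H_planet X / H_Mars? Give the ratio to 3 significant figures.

H_planet X/H_Mars ≈ 4.11

H = RT/g for each body.
H_planet X = 992 × 289 / 6.82 = 42036 m.
H_Mars = 189 × 201 / 3.71 = 10240 m.
H_planet X/H_Mars = 42036/10240 = 4.1051.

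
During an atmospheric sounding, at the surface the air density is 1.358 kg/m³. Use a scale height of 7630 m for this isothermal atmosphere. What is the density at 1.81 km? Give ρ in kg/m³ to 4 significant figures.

In an isothermal atmosphere, density decays like pressure: ρ = ρ₀ exp(−z/H).
z/H = 1810.0/7630.0 = 0.23722; exp(−0.23722) = 0.78882.
ρ = 1.358 × 0.78882 = 1.0712 kg/m³.

ρ ≈ 1.071 kg/m³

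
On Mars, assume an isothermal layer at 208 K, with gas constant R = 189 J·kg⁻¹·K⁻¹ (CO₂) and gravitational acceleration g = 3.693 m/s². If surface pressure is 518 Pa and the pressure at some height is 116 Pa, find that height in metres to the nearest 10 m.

Scale height: H = RT/g = 189 × 208 / 3.693 = 10645 m.
Invert the barometric formula: z = H ln(P₀/P).
P₀/P = 518/116 = 4.4655; ln(4.4655) = 1.4964.
z = 10645 × 1.4964 = 15929 m.

z ≈ 15930 m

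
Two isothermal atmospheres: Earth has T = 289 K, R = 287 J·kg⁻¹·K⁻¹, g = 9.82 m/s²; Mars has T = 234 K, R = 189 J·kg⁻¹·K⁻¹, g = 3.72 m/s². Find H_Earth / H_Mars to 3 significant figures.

H = RT/g for each body.
H_Earth = 287 × 289 / 9.82 = 8446.3 m.
H_Mars = 189 × 234 / 3.72 = 11889 m.
H_Earth/H_Mars = 8446.3/11889 = 0.71043.

H_Earth/H_Mars ≈ 0.710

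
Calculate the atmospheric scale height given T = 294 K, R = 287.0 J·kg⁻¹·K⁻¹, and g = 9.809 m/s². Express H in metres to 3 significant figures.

H ≈ 8600 m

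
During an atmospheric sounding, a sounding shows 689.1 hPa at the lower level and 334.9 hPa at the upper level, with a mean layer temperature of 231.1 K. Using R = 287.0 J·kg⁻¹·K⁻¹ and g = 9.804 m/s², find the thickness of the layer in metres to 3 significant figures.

Hypsometric equation: Δz = (R T̄/g) ln(P₁/P₂).
R T̄/g = 287.0 × 231.1 / 9.804 = 6765.2 m.
ln(689.1/334.9) = ln(2.0576) = 0.72154.
Δz = 6765.2 × 0.72154 = 4881.4 m.

Δz ≈ 4880 m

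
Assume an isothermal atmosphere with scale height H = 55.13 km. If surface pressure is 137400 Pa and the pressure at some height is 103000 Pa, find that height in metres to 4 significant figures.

Invert the barometric formula: z = H ln(P₀/P).
P₀/P = 137400/103000 = 1.3340; ln(1.3340) = 0.28818.
z = 55130 × 0.28818 = 15887 m.

z ≈ 15890 m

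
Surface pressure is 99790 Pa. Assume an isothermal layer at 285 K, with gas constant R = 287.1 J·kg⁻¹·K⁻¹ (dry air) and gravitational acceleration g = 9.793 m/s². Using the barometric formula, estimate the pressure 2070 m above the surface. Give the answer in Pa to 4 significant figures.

Scale height: H = RT/g = 287.1 × 285 / 9.793 = 8355.3 m.
Barometric formula: P = P₀ exp(−z/H).
z/H = 2070.0/8355.3 = 0.24775; exp(−0.24775) = 0.78056.
P = 99790 × 0.78056 = 77892 Pa.

P ≈ 77890 Pa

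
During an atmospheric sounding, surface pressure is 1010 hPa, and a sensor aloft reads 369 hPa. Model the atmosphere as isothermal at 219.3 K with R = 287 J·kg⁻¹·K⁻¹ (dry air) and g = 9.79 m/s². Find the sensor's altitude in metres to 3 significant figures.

z ≈ 6470 m

Scale height: H = RT/g = 287 × 219.3 / 9.79 = 6428.9 m.
Invert the barometric formula: z = H ln(P₀/P).
P₀/P = 1010/369 = 2.7371; ln(2.7371) = 1.0069.
z = 6428.9 × 1.0069 = 6473.3 m.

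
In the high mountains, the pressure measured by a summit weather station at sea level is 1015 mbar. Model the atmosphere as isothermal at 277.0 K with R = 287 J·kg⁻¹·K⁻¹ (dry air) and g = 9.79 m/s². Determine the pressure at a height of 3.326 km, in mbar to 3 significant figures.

P ≈ 674 mbar

Scale height: H = RT/g = 287 × 277.0 / 9.79 = 8120.4 m.
Barometric formula: P = P₀ exp(−z/H).
z/H = 3326.0/8120.4 = 0.40959; exp(−0.40959) = 0.66392.
P = 1015 × 0.66392 = 673.88 mbar.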